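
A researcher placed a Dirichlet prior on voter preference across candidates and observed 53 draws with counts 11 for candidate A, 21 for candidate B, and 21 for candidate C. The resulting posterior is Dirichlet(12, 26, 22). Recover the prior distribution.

For a Dirichlet(α) prior with multinomial counts c, the posterior is Dirichlet(α + c) componentwise.
Subtract each count from the matching posterior parameter: 12−11=1, 26−21=5, 22−21=1.

Dirichlet(1, 5, 1)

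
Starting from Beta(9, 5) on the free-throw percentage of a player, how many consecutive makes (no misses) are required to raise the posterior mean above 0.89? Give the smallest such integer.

After k makes and 0 misses the posterior is Beta(9+k, 5), with mean (9+k)/(9+5+k).
Set (9+k)/(14+k) > 0.89 and solve: k > (0.89·14 − 9)/(1 − 0.89) = 31.455.
The smallest integer exceeding 31.455 is 32, and checking k=32: (41)/(46) = 0.8913 > 0.89.

k = 32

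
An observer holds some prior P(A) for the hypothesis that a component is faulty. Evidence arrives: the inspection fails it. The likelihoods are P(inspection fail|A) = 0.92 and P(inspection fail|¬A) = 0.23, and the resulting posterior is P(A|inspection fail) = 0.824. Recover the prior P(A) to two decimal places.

Bayes' rule in odds form gives O(A|E) = O(A)·[P(E|A)/P(E|¬A)], hence O(A) = O(A|E)/LR.
Posterior odds = 0.824/(1−0.824) = 4.6818. LR = 0.92/0.23 = 4.0000.
Prior odds = 4.6818/4.0000 = 1.1704, so P(A) = 1.1704/(1+1.1704) ≈ 0.54.

P(A) = 0.54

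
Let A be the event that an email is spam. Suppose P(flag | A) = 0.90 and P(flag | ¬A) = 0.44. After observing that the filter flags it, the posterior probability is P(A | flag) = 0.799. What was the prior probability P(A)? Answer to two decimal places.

Bayes' rule in odds form gives O(A|E) = O(A)·[P(E|A)/P(E|¬A)], hence O(A) = O(A|E)/LR.
Posterior odds = 0.799/(1−0.799) = 3.9751. LR = 0.90/0.44 = 2.0455.
Prior odds = 3.9751/2.0455 = 1.9433, so P(A) = 1.9433/(1+1.9433) ≈ 0.66.

P(A) = 0.66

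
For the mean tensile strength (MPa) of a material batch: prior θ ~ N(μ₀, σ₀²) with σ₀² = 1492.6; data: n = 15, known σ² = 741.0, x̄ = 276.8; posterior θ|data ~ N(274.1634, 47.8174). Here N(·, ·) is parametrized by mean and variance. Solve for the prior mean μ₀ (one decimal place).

μ₀ = 194.5

With known observation variance, the Normal–Normal posterior has precision τ_n = τ₀ + n/σ² and mean μ_n = (τ₀μ₀ + (n/σ²)x̄)/τ_n.
Here τ₀ = 1/1492.6 = 0.000670 and τ_data = 15/741.0 = 0.020243, so τ_n = 0.020913.
Rearranging for μ₀: μ₀ = (μ_n·τ_n − τ_data·x̄)/τ₀ = (274.1634·0.020913 − 0.020243·276.8) / 0.000670 = 0.130317/0.000670 ≈ 194.5.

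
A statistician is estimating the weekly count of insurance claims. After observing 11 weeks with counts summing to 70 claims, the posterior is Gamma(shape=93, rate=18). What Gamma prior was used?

Gamma(shape=23, rate=7)

A Gamma(α, β) prior (rate parametrization) on a Poisson rate with n observations summing to S gives posterior Gamma(α+S, β+n).
So α = 93 − 70 = 23 and β = 18 − 11 = 7.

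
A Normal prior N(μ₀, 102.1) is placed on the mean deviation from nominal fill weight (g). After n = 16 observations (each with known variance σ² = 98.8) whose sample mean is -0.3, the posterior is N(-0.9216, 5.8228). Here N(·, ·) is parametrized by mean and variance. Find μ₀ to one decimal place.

The posterior mean is a precision-weighted average: μ_n = (τ₀μ₀ + τ_data·x̄)/(τ₀+τ_data), with τ₀=1/σ₀² and τ_data=n/σ².
Here τ₀ = 1/102.1 = 0.009794 and τ_data = 16/98.8 = 0.161943, so τ_n = 0.171737.
Rearranging for μ₀: μ₀ = (μ_n·τ_n − τ_data·x̄)/τ₀ = (-0.9216·0.171737 − 0.161943·-0.3) / 0.009794 = -0.109690/0.009794 ≈ -11.2.

μ₀ = -11.2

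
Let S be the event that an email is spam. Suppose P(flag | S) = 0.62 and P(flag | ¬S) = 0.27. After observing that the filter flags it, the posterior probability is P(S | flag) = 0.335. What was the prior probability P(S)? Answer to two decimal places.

Bayes' rule in odds form gives O(S|E) = O(S)·[P(E|S)/P(E|¬S)], hence O(S) = O(S|E)/LR.
Posterior odds = 0.335/(1−0.335) = 0.5038. LR = 0.62/0.27 = 2.2963.
Prior odds = 0.5038/2.2963 = 0.2194, so P(S) = 0.2194/(1+0.2194) ≈ 0.18.

P(S) = 0.18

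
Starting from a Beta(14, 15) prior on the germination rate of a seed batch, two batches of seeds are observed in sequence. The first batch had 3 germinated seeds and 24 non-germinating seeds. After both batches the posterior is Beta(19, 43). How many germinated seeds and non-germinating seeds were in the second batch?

Sequential conjugate updates are equivalent to a single update on the pooled data, so total successes = posterior α − prior α and total failures = posterior β − prior β.
Total across both batches: 19−14=5 germinated seeds, 43−15=28 non-germinating seeds.
Subtract the first batch: 5−3=2 germinated seeds and 28−24=4 non-germinating seeds.

2 germinated seeds and 4 non-germinating seeds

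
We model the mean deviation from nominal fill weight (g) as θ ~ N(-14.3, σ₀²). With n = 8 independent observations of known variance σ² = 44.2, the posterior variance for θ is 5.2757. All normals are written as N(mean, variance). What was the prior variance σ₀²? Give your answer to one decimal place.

σ₀² = 116.9

Posterior precision equals prior precision plus data precision: 1/σ_n² = 1/σ₀² + n/σ².
So 1/σ₀² = 1/5.2757 − 8/44.2 = 0.189548 − 0.180995 = 0.008553.
Hence σ₀² = 1/0.008553 ≈ 116.9.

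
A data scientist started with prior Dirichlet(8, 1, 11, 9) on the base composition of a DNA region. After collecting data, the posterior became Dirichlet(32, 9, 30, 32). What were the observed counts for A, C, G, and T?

For a Dirichlet(α) prior with multinomial counts c, the posterior is Dirichlet(α + c) componentwise.
Counts are posterior − prior componentwise: 32−8=24, 9−1=8, 30−11=19, 32−9=23.

counts (24, 8, 19, 23)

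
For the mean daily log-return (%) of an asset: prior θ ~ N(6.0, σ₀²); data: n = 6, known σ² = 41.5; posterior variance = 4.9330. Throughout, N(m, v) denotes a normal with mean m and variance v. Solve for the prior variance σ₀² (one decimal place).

For the Normal–Normal model with known σ², precisions add: τ_n = τ₀ + n/σ².
So 1/σ₀² = 1/4.9330 − 6/41.5 = 0.202716 − 0.144578 = 0.058138.
Hence σ₀² = 1/0.058138 ≈ 17.2.

σ₀² = 17.2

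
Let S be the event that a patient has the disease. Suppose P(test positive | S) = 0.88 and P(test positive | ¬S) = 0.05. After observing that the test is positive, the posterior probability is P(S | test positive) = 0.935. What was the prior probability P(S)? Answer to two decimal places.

In odds form, posterior odds = prior odds × likelihood ratio, so prior odds = posterior odds ÷ LR.
Posterior odds = 0.935/(1−0.935) = 14.3846. LR = 0.88/0.05 = 17.6000.
Prior odds = 14.3846/17.6000 = 0.8173, so P(S) = 0.8173/(1+0.8173) ≈ 0.45.

P(S) = 0.45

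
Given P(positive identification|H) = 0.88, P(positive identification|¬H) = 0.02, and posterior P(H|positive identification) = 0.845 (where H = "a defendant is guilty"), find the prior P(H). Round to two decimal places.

P(H) = 0.11

Bayes' rule in odds form gives O(H|E) = O(H)·[P(E|H)/P(E|¬H)], hence O(H) = O(H|E)/LR.
Posterior odds = 0.845/(1−0.845) = 5.4516. LR = 0.88/0.02 = 44.0000.
Prior odds = 5.4516/44.0000 = 0.1239, so P(H) = 0.1239/(1+0.1239) ≈ 0.11.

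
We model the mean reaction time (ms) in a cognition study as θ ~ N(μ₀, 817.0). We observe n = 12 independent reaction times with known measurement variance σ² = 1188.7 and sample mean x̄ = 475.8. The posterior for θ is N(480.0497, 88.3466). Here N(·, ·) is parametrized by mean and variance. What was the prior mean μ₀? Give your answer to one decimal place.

The posterior mean is a precision-weighted average: μ_n = (τ₀μ₀ + τ_data·x̄)/(τ₀+τ_data), with τ₀=1/σ₀² and τ_data=n/σ².
Here τ₀ = 1/817.0 = 0.001224 and τ_data = 12/1188.7 = 0.010095, so τ_n = 0.011319.
Rearranging for μ₀: μ₀ = (μ_n·τ_n − τ_data·x̄)/τ₀ = (480.0497·0.011319 − 0.010095·475.8) / 0.001224 = 0.630482/0.001224 ≈ 515.1.

μ₀ = 515.1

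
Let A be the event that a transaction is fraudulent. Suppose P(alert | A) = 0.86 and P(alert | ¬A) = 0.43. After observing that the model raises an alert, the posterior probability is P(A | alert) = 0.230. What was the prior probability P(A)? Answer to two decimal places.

P(A) = 0.13

In odds form, posterior odds = prior odds × likelihood ratio, so prior odds = posterior odds ÷ LR.
Posterior odds = 0.230/(1−0.230) = 0.2987. LR = 0.86/0.43 = 2.0000.
Prior odds = 0.2987/2.0000 = 0.1494, so P(A) = 0.1494/(1+0.1494) ≈ 0.13.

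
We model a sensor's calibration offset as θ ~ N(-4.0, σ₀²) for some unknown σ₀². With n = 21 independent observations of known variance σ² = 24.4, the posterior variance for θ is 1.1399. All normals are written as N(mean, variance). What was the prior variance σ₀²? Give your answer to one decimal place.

σ₀² = 60.2

Posterior precision equals prior precision plus data precision: 1/σ_n² = 1/σ₀² + n/σ².
So 1/σ₀² = 1/1.1399 − 21/24.4 = 0.877270 − 0.860656 = 0.016614.
Hence σ₀² = 1/0.016614 ≈ 60.2.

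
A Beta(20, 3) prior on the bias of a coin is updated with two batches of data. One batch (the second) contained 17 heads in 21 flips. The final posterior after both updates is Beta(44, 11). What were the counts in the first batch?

Because Beta–binomial updating is additive in the counts, the combined data contributed (α_post−α_prior, β_post−β_prior) successes and failures.
Total across both batches: 44−20=24 heads, 11−3=8 tails.
Subtract the second batch: 24−17=7 heads and 8−4=4 tails.

7 heads and 4 tails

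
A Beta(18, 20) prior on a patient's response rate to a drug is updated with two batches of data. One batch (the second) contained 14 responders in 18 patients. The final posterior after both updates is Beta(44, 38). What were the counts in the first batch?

Because Beta–binomial updating is additive in the counts, the combined data contributed (α_post−α_prior, β_post−β_prior) successes and failures.
Total across both batches: 44−18=26 responders, 38−20=18 non-responders.
Subtract the second batch: 26−14=12 responders and 18−4=14 non-responders.

12 responders and 14 non-responders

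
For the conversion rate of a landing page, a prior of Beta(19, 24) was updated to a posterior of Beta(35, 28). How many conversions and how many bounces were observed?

Beta is conjugate to the binomial likelihood: posterior = Beta(α+s, β+f).
So s = 35 − 19 = 16 and f = 28 − 24 = 4.

16 conversions and 4 bounces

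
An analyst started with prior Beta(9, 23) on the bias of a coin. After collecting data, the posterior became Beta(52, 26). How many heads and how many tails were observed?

Beta is conjugate to the binomial likelihood: posterior = Beta(a+s, b+f).
Match parameters: s=52−9=43, f=26−23=3.

43 heads and 3 tails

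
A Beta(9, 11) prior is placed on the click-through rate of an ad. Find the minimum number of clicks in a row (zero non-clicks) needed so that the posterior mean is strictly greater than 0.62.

After k clicks and 0 non-clicks the posterior is Beta(9+k, 11), with mean (9+k)/(9+11+k).
Set (9+k)/(20+k) > 0.62 and solve: k > (0.62·20 − 9)/(1 − 0.62) = 8.947.
The smallest integer exceeding 8.947 is 9.

k = 9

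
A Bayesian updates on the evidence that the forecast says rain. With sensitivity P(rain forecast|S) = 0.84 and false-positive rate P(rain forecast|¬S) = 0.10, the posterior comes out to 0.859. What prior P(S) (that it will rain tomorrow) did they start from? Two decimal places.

Bayes' rule in odds form gives O(S|E) = O(S)·[P(E|S)/P(E|¬S)], hence O(S) = O(S|E)/LR.
Posterior odds = 0.859/(1−0.859) = 6.0922. LR = 0.84/0.10 = 8.4000.
Prior odds = 6.0922/8.4000 = 0.7253, so P(S) = 0.7253/(1+0.7253) ≈ 0.42.

P(S) = 0.42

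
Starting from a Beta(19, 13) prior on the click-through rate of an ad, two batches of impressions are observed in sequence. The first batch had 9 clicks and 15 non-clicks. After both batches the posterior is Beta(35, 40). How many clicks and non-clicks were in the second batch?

7 clicks and 12 non-clicks

Sequential conjugate updates are equivalent to a single update on the pooled data, so total successes = posterior α − prior α and total failures = posterior β − prior β.
Total across both batches: 35−19=16 clicks, 40−13=27 non-clicks.
Subtract the first batch: 16−9=7 clicks and 27−15=12 non-clicks.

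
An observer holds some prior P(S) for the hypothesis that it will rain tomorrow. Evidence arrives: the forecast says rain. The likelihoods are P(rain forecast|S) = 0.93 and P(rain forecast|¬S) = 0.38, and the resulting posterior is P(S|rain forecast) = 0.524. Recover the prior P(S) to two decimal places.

P(S) = 0.31

Bayes' rule in odds form gives O(S|E) = O(S)·[P(E|S)/P(E|¬S)], hence O(S) = O(S|E)/LR.
Posterior odds = 0.524/(1−0.524) = 1.1008. LR = 0.93/0.38 = 2.4474.
Prior odds = 1.1008/2.4474 = 0.4498, so P(S) = 0.4498/(1+0.4498) ≈ 0.31.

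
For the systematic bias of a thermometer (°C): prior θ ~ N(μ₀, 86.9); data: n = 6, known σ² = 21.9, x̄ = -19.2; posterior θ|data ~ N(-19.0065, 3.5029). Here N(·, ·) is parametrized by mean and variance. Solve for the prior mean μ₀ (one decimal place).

The posterior mean is a precision-weighted average: μ_n = (τ₀μ₀ + τ_data·x̄)/(τ₀+τ_data), with τ₀=1/σ₀² and τ_data=n/σ².
Here τ₀ = 1/86.9 = 0.011507 and τ_data = 6/21.9 = 0.273973, so τ_n = 0.285480.
Rearranging for μ₀: μ₀ = (μ_n·τ_n − τ_data·x̄)/τ₀ = (-19.0065·0.285480 − 0.273973·-19.2) / 0.011507 = -0.165694/0.011507 ≈ -14.4.

μ₀ = -14.4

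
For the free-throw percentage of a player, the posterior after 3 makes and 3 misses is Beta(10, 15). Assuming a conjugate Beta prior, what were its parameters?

Under Beta–binomial conjugacy the posterior parameters are (α+s, β+f).
Subtract the data counts: 10−3=7, 15−3=12.

Beta(7, 12)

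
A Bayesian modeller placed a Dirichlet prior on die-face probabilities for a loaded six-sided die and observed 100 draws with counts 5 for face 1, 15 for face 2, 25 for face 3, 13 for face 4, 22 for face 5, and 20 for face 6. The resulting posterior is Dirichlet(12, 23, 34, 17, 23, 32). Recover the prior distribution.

For a Dirichlet(α) prior with multinomial counts c, the posterior is Dirichlet(α + c) componentwise.
Subtract each count from the matching posterior parameter: 12−5=7, 23−15=8, 34−25=9, 17−13=4, 23−22=1, 32−20=12.

Dirichlet(7, 8, 9, 4, 1, 12)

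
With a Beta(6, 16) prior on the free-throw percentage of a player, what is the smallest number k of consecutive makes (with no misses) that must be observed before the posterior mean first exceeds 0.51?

k = 11

After k makes and 0 misses the posterior is Beta(6+k, 16), with mean (6+k)/(6+16+k).
Set (6+k)/(22+k) > 0.51 and solve: k > (0.51·22 − 6)/(1 − 0.51) = 10.653.
The smallest integer exceeding 10.653 is 11, and checking k=11: (17)/(33) = 0.5152 > 0.51.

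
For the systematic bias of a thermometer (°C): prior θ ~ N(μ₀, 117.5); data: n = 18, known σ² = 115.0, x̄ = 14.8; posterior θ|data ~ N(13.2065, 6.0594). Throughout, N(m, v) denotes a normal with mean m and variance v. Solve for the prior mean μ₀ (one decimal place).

μ₀ = -16.1

The posterior mean is a precision-weighted average: μ_n = (τ₀μ₀ + τ_data·x̄)/(τ₀+τ_data), with τ₀=1/σ₀² and τ_data=n/σ².
Here τ₀ = 1/117.5 = 0.008511 and τ_data = 18/115.0 = 0.156522, so τ_n = 0.165033.
Rearranging for μ₀: μ₀ = (μ_n·τ_n − τ_data·x̄)/τ₀ = (13.2065·0.165033 − 0.156522·14.8) / 0.008511 = -0.137017/0.008511 ≈ -16.1.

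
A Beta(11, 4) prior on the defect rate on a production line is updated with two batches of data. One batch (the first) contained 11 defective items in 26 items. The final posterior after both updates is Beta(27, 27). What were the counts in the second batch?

Sequential conjugate updates are equivalent to a single update on the pooled data, so total successes = posterior α − prior α and total failures = posterior β − prior β.
Total across both batches: 27−11=16 defective items, 27−4=23 good items.
Subtract the first batch: 16−11=5 defective items and 23−15=8 good items.

5 defective items and 8 good items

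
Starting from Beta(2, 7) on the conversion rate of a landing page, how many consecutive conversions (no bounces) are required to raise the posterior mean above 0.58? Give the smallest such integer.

k = 8

After k conversions and 0 bounces the posterior is Beta(2+k, 7), with mean (2+k)/(2+7+k).
Set (2+k)/(9+k) > 0.58 and solve: k > (0.58·9 − 2)/(1 − 0.58) = 7.667.
The smallest integer exceeding 7.667 is 8, and checking k=8: (10)/(17) = 0.5882 > 0.58.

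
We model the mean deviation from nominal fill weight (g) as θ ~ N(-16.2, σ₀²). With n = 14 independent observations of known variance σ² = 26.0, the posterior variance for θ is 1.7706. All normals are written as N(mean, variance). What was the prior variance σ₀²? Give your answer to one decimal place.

σ₀² = 38.0

Posterior precision equals prior precision plus data precision: 1/σ_n² = 1/σ₀² + n/σ².
So 1/σ₀² = 1/1.7706 − 14/26.0 = 0.564780 − 0.538462 = 0.026318.
Hence σ₀² = 1/0.026318 ≈ 38.0.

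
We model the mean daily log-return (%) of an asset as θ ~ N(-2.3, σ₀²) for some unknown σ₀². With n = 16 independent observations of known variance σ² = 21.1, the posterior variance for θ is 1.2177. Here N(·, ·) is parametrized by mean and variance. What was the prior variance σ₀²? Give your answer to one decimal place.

σ₀² = 15.9

For the Normal–Normal model with known σ², precisions add: τ_n = τ₀ + n/σ².
So 1/σ₀² = 1/1.2177 − 16/21.1 = 0.821220 − 0.758294 = 0.062926.
Hence σ₀² = 1/0.062926 ≈ 15.9.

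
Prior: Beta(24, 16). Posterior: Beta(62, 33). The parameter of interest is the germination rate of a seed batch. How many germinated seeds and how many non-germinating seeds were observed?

Under Beta–binomial conjugacy the posterior parameters are (α+s, β+f).
Match parameters: s=62−24=38, f=33−16=17.

38 germinated seeds and 17 non-germinating seeds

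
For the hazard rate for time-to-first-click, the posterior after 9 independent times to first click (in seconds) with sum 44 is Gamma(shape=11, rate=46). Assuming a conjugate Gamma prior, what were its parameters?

Gamma–exponential conjugacy: posterior shape = α + n, posterior rate = β + Σtᵢ.
So α = 11 − 9 = 2 and β = 46 − 44 = 2.

Gamma(shape=2, rate=2)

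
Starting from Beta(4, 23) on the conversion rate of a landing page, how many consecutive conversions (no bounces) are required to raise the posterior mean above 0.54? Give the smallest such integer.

After k conversions and 0 bounces the posterior is Beta(4+k, 23), with mean (4+k)/(4+23+k).
Set (4+k)/(27+k) > 0.54 and solve: k > (0.54·27 − 4)/(1 − 0.54) = 23.000.
The smallest integer exceeding 23.000 is 24.

k = 24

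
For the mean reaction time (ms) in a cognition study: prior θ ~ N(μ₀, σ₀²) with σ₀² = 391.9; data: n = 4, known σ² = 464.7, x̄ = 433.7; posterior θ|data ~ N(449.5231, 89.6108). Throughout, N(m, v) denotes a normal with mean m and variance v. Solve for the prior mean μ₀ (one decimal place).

μ₀ = 502.9

The posterior mean is a precision-weighted average: μ_n = (τ₀μ₀ + τ_data·x̄)/(τ₀+τ_data), with τ₀=1/σ₀² and τ_data=n/σ².
Here τ₀ = 1/391.9 = 0.002552 and τ_data = 4/464.7 = 0.008608, so τ_n = 0.011160.
Rearranging for μ₀: μ₀ = (μ_n·τ_n − τ_data·x̄)/τ₀ = (449.5231·0.011160 − 0.008608·433.7) / 0.002552 = 1.283388/0.002552 ≈ 502.9.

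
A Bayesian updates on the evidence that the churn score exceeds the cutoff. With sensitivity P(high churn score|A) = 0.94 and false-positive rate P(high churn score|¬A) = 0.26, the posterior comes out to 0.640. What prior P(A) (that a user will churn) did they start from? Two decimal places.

P(A) = 0.33

In odds form, posterior odds = prior odds × likelihood ratio, so prior odds = posterior odds ÷ LR.
Posterior odds = 0.640/(1−0.640) = 1.7778. LR = 0.94/0.26 = 3.6154.
Prior odds = 1.7778/3.6154 = 0.4917, so P(A) = 0.4917/(1+0.4917) ≈ 0.33.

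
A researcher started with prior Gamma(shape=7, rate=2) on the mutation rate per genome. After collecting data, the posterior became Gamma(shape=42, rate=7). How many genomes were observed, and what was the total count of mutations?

Gamma–Poisson conjugacy: posterior shape = α + Σxᵢ, posterior rate = β + n.
Matching: Σxᵢ = 42 − 7 = 35 and n = 7 − 2 = 5.

n = 5 genomes with total 35 mutations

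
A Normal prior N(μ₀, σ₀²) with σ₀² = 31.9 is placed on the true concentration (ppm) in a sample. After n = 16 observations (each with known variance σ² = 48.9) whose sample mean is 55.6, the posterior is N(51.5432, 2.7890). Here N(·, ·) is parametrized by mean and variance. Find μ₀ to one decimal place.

μ₀ = 9.2

The posterior mean is a precision-weighted average: μ_n = (τ₀μ₀ + τ_data·x̄)/(τ₀+τ_data), with τ₀=1/σ₀² and τ_data=n/σ².
Here τ₀ = 1/31.9 = 0.031348 and τ_data = 16/48.9 = 0.327198, so τ_n = 0.358546.
Rearranging for μ₀: μ₀ = (μ_n·τ_n − τ_data·x̄)/τ₀ = (51.5432·0.358546 − 0.327198·55.6) / 0.031348 = 0.288399/0.031348 ≈ 9.2.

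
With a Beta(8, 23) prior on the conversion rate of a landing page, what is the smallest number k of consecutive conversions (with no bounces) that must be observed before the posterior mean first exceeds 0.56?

After k conversions and 0 bounces the posterior is Beta(8+k, 23), with mean (8+k)/(8+23+k).
Set (8+k)/(31+k) > 0.56 and solve: k > (0.56·31 − 8)/(1 − 0.56) = 21.273.
The smallest integer exceeding 21.273 is 22.

k = 22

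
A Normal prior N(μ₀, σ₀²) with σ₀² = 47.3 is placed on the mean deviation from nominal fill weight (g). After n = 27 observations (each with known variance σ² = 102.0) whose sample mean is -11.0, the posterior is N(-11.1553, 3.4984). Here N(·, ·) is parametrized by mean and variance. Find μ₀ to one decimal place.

μ₀ = -13.1

With known observation variance, the Normal–Normal posterior has precision τ_n = τ₀ + n/σ² and mean μ_n = (τ₀μ₀ + (n/σ²)x̄)/τ_n.
Here τ₀ = 1/47.3 = 0.021142 and τ_data = 27/102.0 = 0.264706, so τ_n = 0.285848.
Rearranging for μ₀: μ₀ = (μ_n·τ_n − τ_data·x̄)/τ₀ = (-11.1553·0.285848 − 0.264706·-11.0) / 0.021142 = -0.276954/0.021142 ≈ -13.1.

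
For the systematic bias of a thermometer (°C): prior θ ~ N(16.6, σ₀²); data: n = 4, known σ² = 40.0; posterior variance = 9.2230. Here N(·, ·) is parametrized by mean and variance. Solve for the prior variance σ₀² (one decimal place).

For the Normal–Normal model with known σ², precisions add: τ_n = τ₀ + n/σ².
So 1/σ₀² = 1/9.2230 − 4/40.0 = 0.108425 − 0.100000 = 0.008425.
Hence σ₀² = 1/0.008425 ≈ 118.7.

σ₀² = 118.7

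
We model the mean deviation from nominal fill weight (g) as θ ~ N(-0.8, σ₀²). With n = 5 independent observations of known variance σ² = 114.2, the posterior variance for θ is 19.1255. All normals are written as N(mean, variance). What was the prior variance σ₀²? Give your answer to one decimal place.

For the Normal–Normal model with known σ², precisions add: τ_n = τ₀ + n/σ².
So 1/σ₀² = 1/19.1255 − 5/114.2 = 0.052286 − 0.043783 = 0.008503.
Hence σ₀² = 1/0.008503 ≈ 117.6.

σ₀² = 117.6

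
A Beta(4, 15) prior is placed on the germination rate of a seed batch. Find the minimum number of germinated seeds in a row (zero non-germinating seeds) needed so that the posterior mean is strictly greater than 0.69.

After k germinated seeds and 0 non-germinating seeds the posterior is Beta(4+k, 15), with mean (4+k)/(4+15+k).
Set (4+k)/(19+k) > 0.69 and solve: k > (0.69·19 − 4)/(1 − 0.69) = 29.387.
The smallest integer exceeding 29.387 is 30.

k = 30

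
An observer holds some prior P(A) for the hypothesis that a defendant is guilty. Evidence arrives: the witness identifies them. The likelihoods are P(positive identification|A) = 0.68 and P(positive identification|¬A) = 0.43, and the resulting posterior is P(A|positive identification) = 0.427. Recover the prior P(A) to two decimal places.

P(A) = 0.32

In odds form, posterior odds = prior odds × likelihood ratio, so prior odds = posterior odds ÷ LR.
Posterior odds = 0.427/(1−0.427) = 0.7452. LR = 0.68/0.43 = 1.5814.
Prior odds = 0.7452/1.5814 = 0.4712, so P(A) = 0.4712/(1+0.4712) ≈ 0.32.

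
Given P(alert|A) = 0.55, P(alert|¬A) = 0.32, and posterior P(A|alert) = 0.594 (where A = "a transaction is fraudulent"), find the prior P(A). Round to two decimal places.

Bayes' rule in odds form gives O(A|E) = O(A)·[P(E|A)/P(E|¬A)], hence O(A) = O(A|E)/LR.
Posterior odds = 0.594/(1−0.594) = 1.4631. LR = 0.55/0.32 = 1.7188.
Prior odds = 1.4631/1.7188 = 0.8512, so P(A) = 0.8512/(1+0.8512) ≈ 0.46.

P(A) = 0.46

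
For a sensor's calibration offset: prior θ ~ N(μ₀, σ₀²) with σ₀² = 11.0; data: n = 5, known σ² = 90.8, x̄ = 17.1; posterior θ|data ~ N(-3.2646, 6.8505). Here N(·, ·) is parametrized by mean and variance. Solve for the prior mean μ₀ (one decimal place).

μ₀ = -15.6

The posterior mean is a precision-weighted average: μ_n = (τ₀μ₀ + τ_data·x̄)/(τ₀+τ_data), with τ₀=1/σ₀² and τ_data=n/σ².
Here τ₀ = 1/11.0 = 0.090909 and τ_data = 5/90.8 = 0.055066, so τ_n = 0.145975.
Rearranging for μ₀: μ₀ = (μ_n·τ_n − τ_data·x̄)/τ₀ = (-3.2646·0.145975 − 0.055066·17.1) / 0.090909 = -1.418179/0.090909 ≈ -15.6.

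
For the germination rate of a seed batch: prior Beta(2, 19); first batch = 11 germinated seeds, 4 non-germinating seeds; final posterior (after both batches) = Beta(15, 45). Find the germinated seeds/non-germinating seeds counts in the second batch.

2 germinated seeds and 22 non-germinating seeds

Because Beta–binomial updating is additive in the counts, the combined data contributed (α_post−α_prior, β_post−β_prior) successes and failures.
Total across both batches: 15−2=13 germinated seeds, 45−19=26 non-germinating seeds.
Subtract the first batch: 13−11=2 germinated seeds and 26−4=22 non-germinating seeds.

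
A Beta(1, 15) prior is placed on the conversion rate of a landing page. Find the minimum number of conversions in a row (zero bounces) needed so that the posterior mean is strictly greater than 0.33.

k = 7

After k conversions and 0 bounces the posterior is Beta(1+k, 15), with mean (1+k)/(1+15+k).
Set (1+k)/(16+k) > 0.33 and solve: k > (0.33·16 − 1)/(1 − 0.33) = 6.388.
The smallest integer exceeding 6.388 is 7, and checking k=7: (8)/(23) = 0.3478 > 0.33.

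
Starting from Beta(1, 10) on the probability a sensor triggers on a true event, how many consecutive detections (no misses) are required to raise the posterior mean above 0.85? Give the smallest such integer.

k = 56

After k detections and 0 misses the posterior is Beta(1+k, 10), with mean (1+k)/(1+10+k).
Set (1+k)/(11+k) > 0.85 and solve: k > (0.85·11 − 1)/(1 − 0.85) = 55.667.
The smallest integer exceeding 55.667 is 56.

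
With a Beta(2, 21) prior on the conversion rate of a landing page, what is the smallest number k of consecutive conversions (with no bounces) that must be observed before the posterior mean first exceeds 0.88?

After k conversions and 0 bounces the posterior is Beta(2+k, 21), with mean (2+k)/(2+21+k).
Set (2+k)/(23+k) > 0.88 and solve: k > (0.88·23 − 2)/(1 − 0.88) = 152.000.
The smallest integer exceeding 152.000 is 153.

k = 153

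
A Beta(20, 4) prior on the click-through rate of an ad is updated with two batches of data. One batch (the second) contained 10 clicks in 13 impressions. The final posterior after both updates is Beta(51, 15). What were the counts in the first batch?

Sequential conjugate updates are equivalent to a single update on the pooled data, so total successes = posterior α − prior α and total failures = posterior β − prior β.
Total across both batches: 51−20=31 clicks, 15−4=11 non-clicks.
Subtract the second batch: 31−10=21 clicks and 11−3=8 non-clicks.

21 clicks and 8 non-clicks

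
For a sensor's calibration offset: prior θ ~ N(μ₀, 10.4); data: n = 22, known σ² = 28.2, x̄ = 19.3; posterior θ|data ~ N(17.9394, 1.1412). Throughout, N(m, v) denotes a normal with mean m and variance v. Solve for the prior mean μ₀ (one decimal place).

The posterior mean is a precision-weighted average: μ_n = (τ₀μ₀ + τ_data·x̄)/(τ₀+τ_data), with τ₀=1/σ₀² and τ_data=n/σ².
Here τ₀ = 1/10.4 = 0.096154 and τ_data = 22/28.2 = 0.780142, so τ_n = 0.876296.
Rearranging for μ₀: μ₀ = (μ_n·τ_n − τ_data·x̄)/τ₀ = (17.9394·0.876296 − 0.780142·19.3) / 0.096154 = 0.663484/0.096154 ≈ 6.9.

μ₀ = 6.9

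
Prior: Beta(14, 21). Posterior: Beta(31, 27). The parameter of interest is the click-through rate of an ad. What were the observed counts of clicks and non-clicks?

17 clicks and 6 non-clicks

Beta is conjugate to the binomial likelihood: posterior = Beta(a+s, b+f).
Match parameters: s=31−14=17, f=27−21=6.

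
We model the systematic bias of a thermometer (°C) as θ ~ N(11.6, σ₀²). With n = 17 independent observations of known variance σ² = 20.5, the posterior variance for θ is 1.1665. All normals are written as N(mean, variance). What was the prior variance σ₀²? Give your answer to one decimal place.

σ₀² = 35.7

Posterior precision equals prior precision plus data precision: 1/σ_n² = 1/σ₀² + n/σ².
So 1/σ₀² = 1/1.1665 − 17/20.5 = 0.857265 − 0.829268 = 0.027997.
Hence σ₀² = 1/0.027997 ≈ 35.7.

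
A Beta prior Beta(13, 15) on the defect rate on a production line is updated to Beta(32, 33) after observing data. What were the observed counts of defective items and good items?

A Beta(a, b) prior with s successes and f failures in binomial data gives a Beta(a+s, b+f) posterior.
So s = 32 − 13 = 19 and f = 33 − 15 = 18.

19 defective items and 18 good items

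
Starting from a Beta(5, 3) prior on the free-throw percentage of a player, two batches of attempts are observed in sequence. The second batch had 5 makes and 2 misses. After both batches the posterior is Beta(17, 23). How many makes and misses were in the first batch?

7 makes and 18 misses

Sequential conjugate updates are equivalent to a single update on the pooled data, so total successes = posterior α − prior α and total failures = posterior β − prior β.
Total across both batches: 17−5=12 makes, 23−3=20 misses.
Subtract the second batch: 12−5=7 makes and 20−2=18 misses.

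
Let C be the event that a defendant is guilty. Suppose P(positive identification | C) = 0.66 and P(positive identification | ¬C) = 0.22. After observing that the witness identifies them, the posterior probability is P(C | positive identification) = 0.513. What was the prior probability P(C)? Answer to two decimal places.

P(C) = 0.26

Bayes' rule in odds form gives O(C|E) = O(C)·[P(E|C)/P(E|¬C)], hence O(C) = O(C|E)/LR.
Posterior odds = 0.513/(1−0.513) = 1.0534. LR = 0.66/0.22 = 3.0000.
Prior odds = 1.0534/3.0000 = 0.3511, so P(C) = 0.3511/(1+0.3511) ≈ 0.26.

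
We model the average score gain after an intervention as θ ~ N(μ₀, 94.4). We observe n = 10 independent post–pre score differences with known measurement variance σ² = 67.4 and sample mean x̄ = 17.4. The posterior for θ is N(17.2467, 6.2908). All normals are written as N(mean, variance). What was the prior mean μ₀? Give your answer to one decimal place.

The posterior mean is a precision-weighted average: μ_n = (τ₀μ₀ + τ_data·x̄)/(τ₀+τ_data), with τ₀=1/σ₀² and τ_data=n/σ².
Here τ₀ = 1/94.4 = 0.010593 and τ_data = 10/67.4 = 0.148368, so τ_n = 0.158961.
Rearranging for μ₀: μ₀ = (μ_n·τ_n − τ_data·x̄)/τ₀ = (17.2467·0.158961 − 0.148368·17.4) / 0.010593 = 0.159949/0.010593 ≈ 15.1.

μ₀ = 15.1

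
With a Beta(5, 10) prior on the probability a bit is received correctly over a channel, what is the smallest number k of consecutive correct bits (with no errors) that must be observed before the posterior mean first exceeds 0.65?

k = 14

After k correct bits and 0 errors the posterior is Beta(5+k, 10), with mean (5+k)/(5+10+k).
Set (5+k)/(15+k) > 0.65 and solve: k > (0.65·15 − 5)/(1 − 0.65) = 13.571.
The smallest integer exceeding 13.571 is 14.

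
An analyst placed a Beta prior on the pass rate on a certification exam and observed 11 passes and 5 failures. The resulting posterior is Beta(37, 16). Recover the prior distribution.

Beta is conjugate to the binomial likelihood: posterior = Beta(a+s, b+f).
So a = 37 − 11 = 26 and b = 16 − 5 = 11.

Beta(26, 11)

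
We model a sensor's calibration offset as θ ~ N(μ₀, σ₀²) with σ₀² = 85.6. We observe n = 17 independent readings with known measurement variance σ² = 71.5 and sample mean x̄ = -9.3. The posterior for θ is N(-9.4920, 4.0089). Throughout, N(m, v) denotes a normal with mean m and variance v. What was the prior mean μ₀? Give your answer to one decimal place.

μ₀ = -13.4

With known observation variance, the Normal–Normal posterior has precision τ_n = τ₀ + n/σ² and mean μ_n = (τ₀μ₀ + (n/σ²)x̄)/τ_n.
Here τ₀ = 1/85.6 = 0.011682 and τ_data = 17/71.5 = 0.237762, so τ_n = 0.249444.
Rearranging for μ₀: μ₀ = (μ_n·τ_n − τ_data·x̄)/τ₀ = (-9.4920·0.249444 − 0.237762·-9.3) / 0.011682 = -0.156536/0.011682 ≈ -13.4.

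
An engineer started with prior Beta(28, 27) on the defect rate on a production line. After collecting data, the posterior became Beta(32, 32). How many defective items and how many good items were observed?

4 defective items and 5 good items

A Beta(α, β) prior with s successes and f failures in binomial data gives a Beta(α+s, β+f) posterior.
So s = 32 − 28 = 4 and f = 32 − 27 = 5.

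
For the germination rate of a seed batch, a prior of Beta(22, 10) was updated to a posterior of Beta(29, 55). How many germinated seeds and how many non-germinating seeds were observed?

7 germinated seeds and 45 non-germinating seeds

Under Beta–binomial conjugacy the posterior parameters are (α+s, β+f).
So s = 29 − 22 = 7 and f = 55 − 10 = 45.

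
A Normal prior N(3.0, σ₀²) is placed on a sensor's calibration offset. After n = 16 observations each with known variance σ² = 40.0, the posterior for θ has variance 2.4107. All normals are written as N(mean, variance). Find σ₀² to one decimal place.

σ₀² = 67.5

For the Normal–Normal model with known σ², precisions add: τ_n = τ₀ + n/σ².
So 1/σ₀² = 1/2.4107 − 16/40.0 = 0.414817 − 0.400000 = 0.014817.
Hence σ₀² = 1/0.014817 ≈ 67.5.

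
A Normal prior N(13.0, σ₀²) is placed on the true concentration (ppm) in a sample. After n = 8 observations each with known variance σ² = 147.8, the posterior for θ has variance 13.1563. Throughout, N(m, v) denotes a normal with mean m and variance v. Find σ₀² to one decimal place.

σ₀² = 45.7

For the Normal–Normal model with known σ², precisions add: τ_n = τ₀ + n/σ².
So 1/σ₀² = 1/13.1563 − 8/147.8 = 0.076009 − 0.054127 = 0.021882.
Hence σ₀² = 1/0.021882 ≈ 45.7.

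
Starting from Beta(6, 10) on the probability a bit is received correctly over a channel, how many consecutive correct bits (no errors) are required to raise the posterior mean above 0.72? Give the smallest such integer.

After k correct bits and 0 errors the posterior is Beta(6+k, 10), with mean (6+k)/(6+10+k).
Set (6+k)/(16+k) > 0.72 and solve: k > (0.72·16 − 6)/(1 − 0.72) = 19.714.
The smallest integer exceeding 19.714 is 20.

k = 20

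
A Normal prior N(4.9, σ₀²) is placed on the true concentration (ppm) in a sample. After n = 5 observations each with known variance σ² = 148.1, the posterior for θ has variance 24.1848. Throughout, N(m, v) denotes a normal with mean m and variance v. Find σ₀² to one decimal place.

For the Normal–Normal model with known σ², precisions add: τ_n = τ₀ + n/σ².
So 1/σ₀² = 1/24.1848 − 5/148.1 = 0.041348 − 0.033761 = 0.007587.
Hence σ₀² = 1/0.007587 ≈ 131.8.

σ₀² = 131.8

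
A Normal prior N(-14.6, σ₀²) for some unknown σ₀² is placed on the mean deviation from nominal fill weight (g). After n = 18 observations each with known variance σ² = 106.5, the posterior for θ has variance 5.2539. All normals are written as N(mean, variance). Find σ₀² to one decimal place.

σ₀² = 46.9

For the Normal–Normal model with known σ², precisions add: τ_n = τ₀ + n/σ².
So 1/σ₀² = 1/5.2539 − 18/106.5 = 0.190335 − 0.169014 = 0.021321.
Hence σ₀² = 1/0.021321 ≈ 46.9.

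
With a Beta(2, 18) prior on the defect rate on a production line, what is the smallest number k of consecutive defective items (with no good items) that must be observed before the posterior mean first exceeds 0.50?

After k defective items and 0 good items the posterior is Beta(2+k, 18), with mean (2+k)/(2+18+k).
Set (2+k)/(20+k) > 0.50 and solve: k > (0.50·20 − 2)/(1 − 0.50) = 16.000.
The smallest integer exceeding 16.000 is 17, and checking k=17: (19)/(37) = 0.5135 > 0.50.

k = 17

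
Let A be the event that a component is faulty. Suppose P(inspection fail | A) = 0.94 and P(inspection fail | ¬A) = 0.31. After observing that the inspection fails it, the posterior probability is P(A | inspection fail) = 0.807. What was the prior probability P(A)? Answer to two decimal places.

P(A) = 0.58

Bayes' rule in odds form gives O(A|E) = O(A)·[P(E|A)/P(E|¬A)], hence O(A) = O(A|E)/LR.
Posterior odds = 0.807/(1−0.807) = 4.1813. LR = 0.94/0.31 = 3.0323.
Prior odds = 4.1813/3.0323 = 1.3789, so P(A) = 1.3789/(1+1.3789) ≈ 0.58.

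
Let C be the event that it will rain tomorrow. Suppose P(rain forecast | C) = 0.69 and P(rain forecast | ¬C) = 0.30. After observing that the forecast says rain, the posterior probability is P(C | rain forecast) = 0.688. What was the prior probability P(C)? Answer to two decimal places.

In odds form, posterior odds = prior odds × likelihood ratio, so prior odds = posterior odds ÷ LR.
Posterior odds = 0.688/(1−0.688) = 2.2051. LR = 0.69/0.30 = 2.3000.
Prior odds = 2.2051/2.3000 = 0.9587, so P(C) = 0.9587/(1+0.9587) ≈ 0.49.

P(C) = 0.49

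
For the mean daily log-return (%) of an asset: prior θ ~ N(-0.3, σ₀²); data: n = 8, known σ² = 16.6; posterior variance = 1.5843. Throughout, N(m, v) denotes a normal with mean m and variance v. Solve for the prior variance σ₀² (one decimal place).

For the Normal–Normal model with known σ², precisions add: τ_n = τ₀ + n/σ².
So 1/σ₀² = 1/1.5843 − 8/16.6 = 0.631194 − 0.481928 = 0.149266.
Hence σ₀² = 1/0.149266 ≈ 6.7.

σ₀² = 6.7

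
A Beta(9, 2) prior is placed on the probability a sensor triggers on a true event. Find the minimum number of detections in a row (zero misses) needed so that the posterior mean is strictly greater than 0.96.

k = 40

After k detections and 0 misses the posterior is Beta(9+k, 2), with mean (9+k)/(9+2+k).
Set (9+k)/(11+k) > 0.96 and solve: k > (0.96·11 − 9)/(1 − 0.96) = 39.000.
The smallest integer exceeding 39.000 is 40, and checking k=40: (49)/(51) = 0.9608 > 0.96.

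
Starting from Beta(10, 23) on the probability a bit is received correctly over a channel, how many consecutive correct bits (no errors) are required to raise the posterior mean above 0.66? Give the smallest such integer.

After k correct bits and 0 errors the posterior is Beta(10+k, 23), with mean (10+k)/(10+23+k).
Set (10+k)/(33+k) > 0.66 and solve: k > (0.66·33 − 10)/(1 − 0.66) = 34.647.
The smallest integer exceeding 34.647 is 35, and checking k=35: (45)/(68) = 0.6618 > 0.66.

k = 35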